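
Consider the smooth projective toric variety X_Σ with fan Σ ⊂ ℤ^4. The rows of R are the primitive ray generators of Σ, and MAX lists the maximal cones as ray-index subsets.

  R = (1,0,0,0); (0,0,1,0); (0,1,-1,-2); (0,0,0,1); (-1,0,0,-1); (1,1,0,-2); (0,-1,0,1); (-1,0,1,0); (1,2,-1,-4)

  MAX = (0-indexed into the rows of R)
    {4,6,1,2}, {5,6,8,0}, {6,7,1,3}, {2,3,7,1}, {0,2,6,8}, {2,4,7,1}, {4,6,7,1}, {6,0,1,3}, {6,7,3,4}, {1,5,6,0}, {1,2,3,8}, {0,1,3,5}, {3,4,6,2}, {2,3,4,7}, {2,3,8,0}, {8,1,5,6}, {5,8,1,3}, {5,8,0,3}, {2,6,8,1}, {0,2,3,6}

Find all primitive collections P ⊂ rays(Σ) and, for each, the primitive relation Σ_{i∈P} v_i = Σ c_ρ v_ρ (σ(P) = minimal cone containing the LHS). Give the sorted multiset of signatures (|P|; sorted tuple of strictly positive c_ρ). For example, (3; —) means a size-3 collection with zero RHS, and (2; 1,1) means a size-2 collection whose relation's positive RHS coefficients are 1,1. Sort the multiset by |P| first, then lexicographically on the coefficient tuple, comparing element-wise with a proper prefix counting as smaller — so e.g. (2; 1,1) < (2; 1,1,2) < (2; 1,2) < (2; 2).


Δ(Σ) — 9 vertices, 14 min non-faces:

  • {0,7}:  v_{0} + v_{7} = v_{1} ; sig = (2; 1)
  • {2,5}:  v_{2} + v_{5} = v_{8} ; sig = (2; 1)
  • {0,4}:  v_{0} + v_{4} = v_{1} + v_{2} + v_{6} ; sig = (2; 1,1,1)
  • {5,7}:  v_{5} + v_{7} = 2·v_{1} + v_{2} ; sig = (2; 1,2)
  • {4,5}:  v_{4} + v_{5} = 2·v_{1} + 2·v_{2} + v_{6} ; sig = (2; 1,2,2)
  • {4,8}:  v_{4} + v_{8} = 2·v_{1} + 3·v_{2} + v_{6} ; sig = (2; 1,2,3)
  • {7,8}:  v_{7} + v_{8} = 2·v_{1} + 2·v_{2} ; sig = (2; 2,2)
  • {0,1,2}:  v_{0} + v_{1} + v_{2} = v_{5} ; sig = (3; 1)
  • {1,3,4}:  v_{1} + v_{3} + v_{4} = v_{7} ; sig = (3; 1)
  • {2,6,7}:  v_{2} + v_{6} + v_{7} = v_{4} ; sig = (3; 1)
  • {3,5,6}:  v_{3} + v_{5} + v_{6} = v_{0} ; sig = (3; 1)
  • {3,6,8}:  v_{3} + v_{6} + v_{8} = v_{0} + v_{2} ; sig = (3; 1,1)
  • {0,1,8}:  v_{0} + v_{1} + v_{8} = 2·v_{5} ; sig = (3; 2)
  • {1,2,3,6}:  v_{1} + v_{2} + v_{3} + v_{6} = 0 ; sig = (4; —)

Hence PRS(X_Σ) =
{ (2; 1) ×2,  (2; 1,1,1),  (2; 1,2),  (2; 1,2,2),  (2; 1,2,3),  (2; 2,2),  (3; 1) ×4,  (3; 1,1),  (3; 2),  (4; —) }


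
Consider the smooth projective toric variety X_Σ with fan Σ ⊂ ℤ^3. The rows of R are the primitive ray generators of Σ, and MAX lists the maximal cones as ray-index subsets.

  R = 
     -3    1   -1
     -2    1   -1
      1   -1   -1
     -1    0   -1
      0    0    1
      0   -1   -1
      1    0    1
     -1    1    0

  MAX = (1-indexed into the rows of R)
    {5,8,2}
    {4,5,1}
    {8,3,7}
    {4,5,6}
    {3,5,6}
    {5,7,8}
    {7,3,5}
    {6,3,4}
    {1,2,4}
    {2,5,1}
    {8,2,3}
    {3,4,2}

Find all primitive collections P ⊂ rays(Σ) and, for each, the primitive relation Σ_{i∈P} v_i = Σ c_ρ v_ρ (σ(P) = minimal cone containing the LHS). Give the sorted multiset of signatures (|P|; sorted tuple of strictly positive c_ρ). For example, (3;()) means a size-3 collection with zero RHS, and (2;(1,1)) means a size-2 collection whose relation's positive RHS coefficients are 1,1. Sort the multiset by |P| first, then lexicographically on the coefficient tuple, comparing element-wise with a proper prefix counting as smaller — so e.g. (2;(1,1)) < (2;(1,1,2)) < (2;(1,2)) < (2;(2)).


Σ has 14 primitive collections:

  P={4,7}:  v_{4} + v_{7} = 0  so sig = (2;())
  P={2,7}:  v_{2} + v_{7} = v_{8}  so sig = (2;(1))
  P={4,8}:  v_{4} + v_{8} = v_{2}  so sig = (2;(1))
  P={6,8}:  v_{6} + v_{8} = v_{4}  so sig = (2;(1))
  P={1,7}:  v_{1} + v_{7} = v_{2} + v_{5}  so sig = (2;(1,1))
  P={6,7}:  v_{6} + v_{7} = v_{3} + v_{5}  so sig = (2;(1,1))
  P={1,8}:  v_{1} + v_{8} = 2·v_{2} + v_{5}  so sig = (2;(1,2))
  P={1,6}:  v_{1} + v_{6} = 3·v_{4} + v_{5}  so sig = (2;(1,3))
  P={1,3}:  v_{1} + v_{3} = 2·v_{4}  so sig = (2;(2))
  P={2,6}:  v_{2} + v_{6} = 2·v_{4}  so sig = (2;(2))
  P={3,5,8}:  v_{3} + v_{5} + v_{8} = 0  so sig = (3;())
  P={2,3,5}:  v_{2} + v_{3} + v_{5} = v_{4}  so sig = (3;(1))
  P={2,4,5}:  v_{2} + v_{4} + v_{5} = v_{1}  so sig = (3;(1))
  P={3,4,5}:  v_{3} + v_{4} + v_{5} = v_{6}  so sig = (3;(1))

Signatures (|P|; sorted positive RHS coefficients), sorted:
{ (2;()),  (2;(1)) ×3,  (2;(1,1)) ×2,  (2;(1,2)),  (2;(1,3)),  (2;(2)) ×2,  (3;()),  (3;(1)) ×3 }


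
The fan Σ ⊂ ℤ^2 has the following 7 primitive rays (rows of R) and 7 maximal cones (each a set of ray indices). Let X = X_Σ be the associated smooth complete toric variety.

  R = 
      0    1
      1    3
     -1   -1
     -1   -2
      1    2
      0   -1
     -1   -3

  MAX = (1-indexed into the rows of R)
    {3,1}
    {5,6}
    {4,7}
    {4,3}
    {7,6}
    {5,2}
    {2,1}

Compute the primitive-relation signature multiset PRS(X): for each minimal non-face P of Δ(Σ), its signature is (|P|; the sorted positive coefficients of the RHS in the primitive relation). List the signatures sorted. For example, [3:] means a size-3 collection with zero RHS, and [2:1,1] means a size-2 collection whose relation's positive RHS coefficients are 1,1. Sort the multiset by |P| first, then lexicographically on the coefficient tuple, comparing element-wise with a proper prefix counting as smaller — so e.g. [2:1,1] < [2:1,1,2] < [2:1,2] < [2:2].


The 14 primitive collections of Σ (r=7, n=2):

  P = {1,6}:  v_{1} + v_{6} = 0  ⟹  sig = [2:]
  P = {2,7}:  v_{2} + v_{7} = 0  ⟹  sig = [2:]
  P = {4,5}:  v_{4} + v_{5} = 0  ⟹  sig = [2:]
  P = {1,4}:  v_{1} + v_{4} = v_{3}  ⟹  sig = [2:1]
  P = {1,5}:  v_{1} + v_{5} = v_{2}  ⟹  sig = [2:1]
  P = {1,7}:  v_{1} + v_{7} = v_{4}  ⟹  sig = [2:1]
  P = {2,4}:  v_{2} + v_{4} = v_{1}  ⟹  sig = [2:1]
  P = {2,6}:  v_{2} + v_{6} = v_{5}  ⟹  sig = [2:1]
  P = {3,5}:  v_{3} + v_{5} = v_{1}  ⟹  sig = [2:1]
  P = {3,6}:  v_{3} + v_{6} = v_{4}  ⟹  sig = [2:1]
  P = {4,6}:  v_{4} + v_{6} = v_{7}  ⟹  sig = [2:1]
  P = {5,7}:  v_{5} + v_{7} = v_{6}  ⟹  sig = [2:1]
  P = {2,3}:  v_{2} + v_{3} = 2·v_{1}  ⟹  sig = [2:2]
  P = {3,7}:  v_{3} + v_{7} = 2·v_{4}  ⟹  sig = [2:2]

so the primitive-relation signature multiset is
    |P|=2: 14 collections, coeffs (), (), (), (1), (1), (1), (1), (1), (1), (1), (1), (1), (2), (2)


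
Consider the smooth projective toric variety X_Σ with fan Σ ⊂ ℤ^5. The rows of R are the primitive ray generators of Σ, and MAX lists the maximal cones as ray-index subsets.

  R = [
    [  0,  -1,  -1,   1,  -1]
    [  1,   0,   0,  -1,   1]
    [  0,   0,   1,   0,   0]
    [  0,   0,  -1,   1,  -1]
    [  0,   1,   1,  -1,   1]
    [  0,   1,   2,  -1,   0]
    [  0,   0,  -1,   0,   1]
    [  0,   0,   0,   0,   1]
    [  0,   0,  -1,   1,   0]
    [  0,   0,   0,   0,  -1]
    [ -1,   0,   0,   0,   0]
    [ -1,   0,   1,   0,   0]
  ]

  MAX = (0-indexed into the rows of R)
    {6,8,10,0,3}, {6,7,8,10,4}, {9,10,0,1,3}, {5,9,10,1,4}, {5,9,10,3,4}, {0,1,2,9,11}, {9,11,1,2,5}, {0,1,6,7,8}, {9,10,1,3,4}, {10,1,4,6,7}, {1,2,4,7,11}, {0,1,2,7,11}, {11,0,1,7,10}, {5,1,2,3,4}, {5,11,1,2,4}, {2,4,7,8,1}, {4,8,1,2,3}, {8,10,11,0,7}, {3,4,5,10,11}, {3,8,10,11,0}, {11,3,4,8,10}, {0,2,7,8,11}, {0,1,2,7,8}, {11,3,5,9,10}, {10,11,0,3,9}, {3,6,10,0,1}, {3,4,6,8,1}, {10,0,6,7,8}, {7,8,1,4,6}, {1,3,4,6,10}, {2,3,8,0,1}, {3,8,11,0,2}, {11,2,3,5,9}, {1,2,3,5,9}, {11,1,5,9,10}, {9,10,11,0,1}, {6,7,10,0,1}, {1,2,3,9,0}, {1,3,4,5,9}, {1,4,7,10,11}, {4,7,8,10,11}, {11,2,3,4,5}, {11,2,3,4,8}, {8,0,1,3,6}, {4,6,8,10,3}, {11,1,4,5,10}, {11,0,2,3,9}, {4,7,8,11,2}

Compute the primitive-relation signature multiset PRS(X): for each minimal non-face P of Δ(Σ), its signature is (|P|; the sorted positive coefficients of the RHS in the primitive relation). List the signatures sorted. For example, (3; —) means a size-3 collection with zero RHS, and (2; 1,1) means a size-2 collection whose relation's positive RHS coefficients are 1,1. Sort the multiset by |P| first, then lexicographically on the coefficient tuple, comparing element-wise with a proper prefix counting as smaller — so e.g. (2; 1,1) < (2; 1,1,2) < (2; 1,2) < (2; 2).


Σ has 18 primitive collections:

  {0,4}:  v_{0} + v_{4} = 0  ⇒ sig = (2; —)
  {7,9}:  v_{7} + v_{9} = 0  ⇒ sig = (2; —)
  {2,6}:  v_{2} + v_{6} = v_{7}  ⇒ sig = (2; 1)
  {2,10}:  v_{2} + v_{10} = v_{11}  ⇒ sig = (2; 1)
  {3,7}:  v_{3} + v_{7} = v_{8}  ⇒ sig = (2; 1)
  {5,6}:  v_{5} + v_{6} = v_{4}  ⇒ sig = (2; 1)
  {8,9}:  v_{8} + v_{9} = v_{3}  ⇒ sig = (2; 1)
  {0,5}:  v_{0} + v_{5} = v_{2} + v_{9}  ⇒ sig = (2; 1,1)
  {5,7}:  v_{5} + v_{7} = v_{2} + v_{4}  ⇒ sig = (2; 1,1)
  {6,11}:  v_{6} + v_{11} = v_{7} + v_{10}  ⇒ sig = (2; 1,1)
  {5,8}:  v_{5} + v_{8} = v_{2} + v_{3} + v_{4}  ⇒ sig = (2; 1,1,1)
  {6,9}:  v_{6} + v_{9} = v_{1} + v_{3} + v_{10}  ⇒ sig = (2; 1,1,1)
  {1,3,11}:  v_{1} + v_{3} + v_{11} = 0  ⇒ sig = (3; —)
  {1,8,10}:  v_{1} + v_{8} + v_{10} = v_{6}  ⇒ sig = (3; 1)
  {1,8,11}:  v_{1} + v_{8} + v_{11} = v_{7}  ⇒ sig = (3; 1)
  {2,4,9}:  v_{2} + v_{4} + v_{9} = v_{5}  ⇒ sig = (3; 1)
  {4,9,11}:  v_{4} + v_{9} + v_{11} = v_{5} + v_{10}  ⇒ sig = (3; 1,1)
  {1,3,5,10}:  v_{1} + v_{3} + v_{5} + v_{10} = v_{4} + v_{9}  ⇒ sig = (4; 1,1)

Hence PRS(X_Σ) =
{ (2; —) ×2,  (2; 1) ×5,  (2; 1,1) ×3,  (2; 1,1,1) ×2,  (3; —),  (3; 1) ×3,  (3; 1,1),  (4; 1,1) }


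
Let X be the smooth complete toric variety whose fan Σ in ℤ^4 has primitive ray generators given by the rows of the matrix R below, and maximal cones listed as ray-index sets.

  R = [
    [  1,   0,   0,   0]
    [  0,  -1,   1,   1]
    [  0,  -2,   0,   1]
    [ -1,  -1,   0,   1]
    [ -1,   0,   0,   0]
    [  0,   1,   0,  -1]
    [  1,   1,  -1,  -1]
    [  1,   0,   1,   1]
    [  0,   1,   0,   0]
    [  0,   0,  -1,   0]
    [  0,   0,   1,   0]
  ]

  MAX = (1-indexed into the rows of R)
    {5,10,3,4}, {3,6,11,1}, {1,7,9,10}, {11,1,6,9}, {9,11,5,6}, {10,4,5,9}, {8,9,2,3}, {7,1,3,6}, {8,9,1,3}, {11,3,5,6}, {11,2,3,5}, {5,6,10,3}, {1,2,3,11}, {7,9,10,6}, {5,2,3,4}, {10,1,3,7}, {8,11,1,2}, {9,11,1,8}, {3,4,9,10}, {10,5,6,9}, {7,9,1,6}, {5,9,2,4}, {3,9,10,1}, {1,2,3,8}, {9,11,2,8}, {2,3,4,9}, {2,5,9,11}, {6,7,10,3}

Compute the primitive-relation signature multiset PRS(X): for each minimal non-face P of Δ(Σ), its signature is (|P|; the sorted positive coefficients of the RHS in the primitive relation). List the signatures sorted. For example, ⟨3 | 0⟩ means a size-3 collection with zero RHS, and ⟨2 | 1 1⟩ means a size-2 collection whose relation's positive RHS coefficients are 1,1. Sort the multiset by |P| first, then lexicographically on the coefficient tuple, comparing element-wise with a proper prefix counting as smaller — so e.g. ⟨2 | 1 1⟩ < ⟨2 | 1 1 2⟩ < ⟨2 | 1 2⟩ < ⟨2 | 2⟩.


23 minimal non-faces of Δ(Σ) (on 11 rays):

  P = {1,5}:  v_{1} + v_{5} = 0  ⇒ sig = ⟨2 | 0⟩
  P = {10,11}:  v_{10} + v_{11} = 0  ⇒ sig = ⟨2 | 0⟩
  P = {2,6}:  v_{2} + v_{6} = v_{11}  ⇒ sig = ⟨2 | 1⟩
  P = {2,7}:  v_{2} + v_{7} = v_{1}  ⇒ sig = ⟨2 | 1⟩
  P = {4,6}:  v_{4} + v_{6} = v_{5}  ⇒ sig = ⟨2 | 1⟩
  P = {4,7}:  v_{4} + v_{7} = v_{10}  ⇒ sig = ⟨2 | 1⟩
  P = {1,4}:  v_{1} + v_{4} = v_{3} + v_{9}  ⇒ sig = ⟨2 | 1 1⟩
  P = {2,10}:  v_{2} + v_{10} = v_{3} + v_{9}  ⇒ sig = ⟨2 | 1 1⟩
  P = {4,11}:  v_{4} + v_{11} = v_{2} + v_{5}  ⇒ sig = ⟨2 | 1 1⟩
  P = {5,7}:  v_{5} + v_{7} = v_{6} + v_{10}  ⇒ sig = ⟨2 | 1 1⟩
  P = {5,8}:  v_{5} + v_{8} = v_{2} + v_{9}  ⇒ sig = ⟨2 | 1 1⟩
  P = {7,11}:  v_{7} + v_{11} = v_{1} + v_{6}  ⇒ sig = ⟨2 | 1 1⟩
  P = {6,8}:  v_{6} + v_{8} = v_{1} + v_{9} + v_{11}  ⇒ sig = ⟨2 | 1 1 1⟩
  P = {4,8}:  v_{4} + v_{8} = v_{2} + v_{3} + 2·v_{9}  ⇒ sig = ⟨2 | 1 1 2⟩
  P = {8,10}:  v_{8} + v_{10} = v_{1} + v_{3} + 2·v_{9}  ⇒ sig = ⟨2 | 1 1 2⟩
  P = {7,8}:  v_{7} + v_{8} = 2·v_{1} + v_{9}  ⇒ sig = ⟨2 | 1 2⟩
  P = {3,6,9}:  v_{3} + v_{6} + v_{9} = 0  ⇒ sig = ⟨3 | 0⟩
  P = {1,2,9}:  v_{1} + v_{2} + v_{9} = v_{8}  ⇒ sig = ⟨3 | 1⟩
  P = {1,6,10}:  v_{1} + v_{6} + v_{10} = v_{7}  ⇒ sig = ⟨3 | 1⟩
  P = {3,5,9}:  v_{3} + v_{5} + v_{9} = v_{4}  ⇒ sig = ⟨3 | 1⟩
  P = {3,9,11}:  v_{3} + v_{9} + v_{11} = v_{2}  ⇒ sig = ⟨3 | 1⟩
  P = {3,7,9}:  v_{3} + v_{7} + v_{9} = v_{1} + v_{10}  ⇒ sig = ⟨3 | 1 1⟩
  P = {3,8,11}:  v_{3} + v_{8} + v_{11} = v_{1} + 2·v_{2}  ⇒ sig = ⟨3 | 1 2⟩

Sorted signature multiset PRS(X):
[⟨2 | 0⟩, ⟨2 | 0⟩, ⟨2 | 1⟩, ⟨2 | 1⟩, ⟨2 | 1⟩, ⟨2 | 1⟩, ⟨2 | 1 1⟩, ⟨2 | 1 1⟩, ⟨2 | 1 1⟩, ⟨2 | 1 1⟩, ⟨2 | 1 1⟩, ⟨2 | 1 1⟩, ⟨2 | 1 1 1⟩, ⟨2 | 1 1 2⟩, ⟨2 | 1 1 2⟩, ⟨2 | 1 2⟩, ⟨3 | 0⟩, ⟨3 | 1⟩, ⟨3 | 1⟩, ⟨3 | 1⟩, ⟨3 | 1⟩, ⟨3 | 1 1⟩, ⟨3 | 1 2⟩]


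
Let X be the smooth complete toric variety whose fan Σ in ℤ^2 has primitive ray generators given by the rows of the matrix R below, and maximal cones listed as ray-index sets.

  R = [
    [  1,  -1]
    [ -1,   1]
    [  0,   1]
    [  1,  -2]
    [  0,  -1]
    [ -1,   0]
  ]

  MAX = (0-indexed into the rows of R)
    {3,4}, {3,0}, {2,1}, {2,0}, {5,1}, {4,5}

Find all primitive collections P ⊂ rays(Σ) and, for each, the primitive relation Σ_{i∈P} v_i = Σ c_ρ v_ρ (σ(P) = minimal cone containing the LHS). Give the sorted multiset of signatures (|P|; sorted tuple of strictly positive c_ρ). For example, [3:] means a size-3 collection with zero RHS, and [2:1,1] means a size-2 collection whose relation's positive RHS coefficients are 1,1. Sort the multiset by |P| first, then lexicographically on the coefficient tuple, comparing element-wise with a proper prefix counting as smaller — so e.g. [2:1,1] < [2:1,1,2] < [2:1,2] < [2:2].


9 minimal non-faces of Δ(Σ) (on 6 rays):

  P = {0,1}:  v_{0} + v_{1} = 0  →  sig = [2:]
  P = {2,4}:  v_{2} + v_{4} = 0  →  sig = [2:]
  P = {0,4}:  v_{0} + v_{4} = v_{3}  →  sig = [2:1]
  P = {0,5}:  v_{0} + v_{5} = v_{4}  →  sig = [2:1]
  P = {1,3}:  v_{1} + v_{3} = v_{4}  →  sig = [2:1]
  P = {1,4}:  v_{1} + v_{4} = v_{5}  →  sig = [2:1]
  P = {2,3}:  v_{2} + v_{3} = v_{0}  →  sig = [2:1]
  P = {2,5}:  v_{2} + v_{5} = v_{1}  →  sig = [2:1]
  P = {3,5}:  v_{3} + v_{5} = 2·v_{4}  →  sig = [2:2]

Signatures (|P|; sorted positive RHS coefficients), sorted:
    |P|=2: 9 collections, coeffs (), (), (1), (1), (1), (1), (1), (1), (2)


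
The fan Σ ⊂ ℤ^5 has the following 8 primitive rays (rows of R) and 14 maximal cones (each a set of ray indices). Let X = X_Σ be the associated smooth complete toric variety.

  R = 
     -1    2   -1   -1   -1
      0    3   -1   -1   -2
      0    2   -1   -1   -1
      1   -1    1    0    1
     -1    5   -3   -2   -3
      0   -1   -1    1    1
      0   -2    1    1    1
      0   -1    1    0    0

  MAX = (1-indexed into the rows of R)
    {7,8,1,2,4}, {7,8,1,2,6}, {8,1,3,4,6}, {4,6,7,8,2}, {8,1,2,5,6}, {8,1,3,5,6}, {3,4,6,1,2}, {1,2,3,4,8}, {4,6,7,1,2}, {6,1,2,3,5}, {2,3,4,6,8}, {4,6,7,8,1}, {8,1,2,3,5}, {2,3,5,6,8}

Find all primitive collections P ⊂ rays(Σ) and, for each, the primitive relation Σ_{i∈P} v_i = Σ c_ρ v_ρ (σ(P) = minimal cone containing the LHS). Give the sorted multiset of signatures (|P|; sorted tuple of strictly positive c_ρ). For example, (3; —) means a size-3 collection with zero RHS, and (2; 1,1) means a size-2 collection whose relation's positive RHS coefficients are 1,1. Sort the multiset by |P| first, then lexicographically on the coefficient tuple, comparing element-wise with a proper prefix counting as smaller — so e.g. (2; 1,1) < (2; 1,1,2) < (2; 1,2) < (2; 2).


|primitive collections| = 5. Relations:

  P={3,7}:  v_{3} + v_{7} = 0 — sig = (2; —)
  P={5,7}:  v_{5} + v_{7} = v_{1} + v_{2} + v_{6} + v_{8} — sig = (2; 1,1,1,1)
  P={4,5}:  v_{4} + v_{5} = 2·v_{3} — sig = (2; 2)
  P={1,2,3,6,8}:  v_{1} + v_{2} + v_{3} + v_{6} + v_{8} = v_{5} — sig = (5; 1)
  P={1,2,4,6,8}:  v_{1} + v_{2} + v_{4} + v_{6} + v_{8} = v_{3} — sig = (5; 1)

Hence PRS(X_Σ) =
    |P|=2: 3 collections, coeffs (), (1,1,1,1), (2)
    |P|=5: 2 collections, coeffs (1), (1)


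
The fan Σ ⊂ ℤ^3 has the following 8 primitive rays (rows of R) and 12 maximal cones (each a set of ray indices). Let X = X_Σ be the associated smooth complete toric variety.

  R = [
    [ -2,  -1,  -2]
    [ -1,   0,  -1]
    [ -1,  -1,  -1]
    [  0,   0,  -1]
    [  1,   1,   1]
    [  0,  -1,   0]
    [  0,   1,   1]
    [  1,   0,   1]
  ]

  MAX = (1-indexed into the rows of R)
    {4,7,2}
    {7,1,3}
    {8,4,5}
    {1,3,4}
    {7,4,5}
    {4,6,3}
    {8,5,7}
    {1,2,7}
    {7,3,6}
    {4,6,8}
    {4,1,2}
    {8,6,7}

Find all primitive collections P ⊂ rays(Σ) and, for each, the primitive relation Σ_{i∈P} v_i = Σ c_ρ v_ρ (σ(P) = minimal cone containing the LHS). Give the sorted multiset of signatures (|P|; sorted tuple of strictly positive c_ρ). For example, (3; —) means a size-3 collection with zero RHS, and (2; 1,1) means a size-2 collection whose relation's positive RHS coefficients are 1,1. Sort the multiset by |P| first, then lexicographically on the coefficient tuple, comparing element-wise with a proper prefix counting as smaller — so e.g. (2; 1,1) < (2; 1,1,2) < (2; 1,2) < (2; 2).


|primitive collections| = 14. Relations:

  • {2,8}:  v_{2} + v_{8} = 0 — sig = (2; —)
  • {3,5}:  v_{3} + v_{5} = 0 — sig = (2; —)
  • {1,5}:  v_{1} + v_{5} = v_{2} — sig = (2; 1)
  • {1,8}:  v_{1} + v_{8} = v_{3} — sig = (2; 1)
  • {2,3}:  v_{2} + v_{3} = v_{1} — sig = (2; 1)
  • {2,6}:  v_{2} + v_{6} = v_{3} — sig = (2; 1)
  • {3,8}:  v_{3} + v_{8} = v_{6} — sig = (2; 1)
  • {5,6}:  v_{5} + v_{6} = v_{8} — sig = (2; 1)
  • {2,5}:  v_{2} + v_{5} = v_{4} + v_{7} — sig = (2; 1,1)
  • {1,6}:  v_{1} + v_{6} = 2·v_{3} — sig = (2; 2)
  • {4,6,7}:  v_{4} + v_{6} + v_{7} = 0 — sig = (3; —)
  • {3,4,7}:  v_{3} + v_{4} + v_{7} = v_{2} — sig = (3; 1)
  • {4,7,8}:  v_{4} + v_{7} + v_{8} = v_{5} — sig = (3; 1)
  • {1,4,7}:  v_{1} + v_{4} + v_{7} = 2·v_{2} — sig = (3; 2)

Hence PRS(X_Σ) =
[(2; —), (2; —), (2; 1), (2; 1), (2; 1), (2; 1), (2; 1), (2; 1), (2; 1,1), (2; 2), (3; —), (3; 1), (3; 1), (3; 2)]


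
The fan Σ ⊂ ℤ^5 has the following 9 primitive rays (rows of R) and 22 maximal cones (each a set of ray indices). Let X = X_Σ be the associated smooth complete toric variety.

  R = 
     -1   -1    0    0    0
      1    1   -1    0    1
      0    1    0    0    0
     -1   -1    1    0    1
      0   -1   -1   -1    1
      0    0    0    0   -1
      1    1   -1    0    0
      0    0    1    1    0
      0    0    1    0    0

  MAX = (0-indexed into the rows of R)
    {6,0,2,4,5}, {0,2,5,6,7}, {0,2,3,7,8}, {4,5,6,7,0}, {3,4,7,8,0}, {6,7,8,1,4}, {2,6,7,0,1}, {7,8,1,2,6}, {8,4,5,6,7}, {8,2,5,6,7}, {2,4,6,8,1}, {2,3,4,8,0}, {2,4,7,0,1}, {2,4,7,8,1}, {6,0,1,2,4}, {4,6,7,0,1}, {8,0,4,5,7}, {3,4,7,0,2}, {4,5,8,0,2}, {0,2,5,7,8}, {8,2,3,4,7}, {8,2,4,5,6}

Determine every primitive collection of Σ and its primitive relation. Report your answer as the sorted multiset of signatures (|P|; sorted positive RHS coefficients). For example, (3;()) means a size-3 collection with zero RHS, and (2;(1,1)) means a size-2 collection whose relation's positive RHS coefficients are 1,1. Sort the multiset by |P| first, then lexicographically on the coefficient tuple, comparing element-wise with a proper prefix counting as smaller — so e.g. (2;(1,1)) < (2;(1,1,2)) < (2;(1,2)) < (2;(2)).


|primitive collections| = 9. Relations:

  • {1,5}:  v_{1} + v_{5} = v_{6}  so sig = (2;(1))
  • {3,5}:  v_{3} + v_{5} = v_{0} + v_{8}  so sig = (2;(1,1))
  • {3,6}:  v_{3} + v_{6} = v_{2} + v_{4} + v_{7}  so sig = (2;(1,1,1))
  • {1,3}:  v_{1} + v_{3} = 2·v_{2} + 2·v_{4} + 2·v_{7}  so sig = (2;(2,2,2))
  • {0,6,8}:  v_{0} + v_{6} + v_{8} = 0  so sig = (3;())
  • {0,1,8}:  v_{0} + v_{1} + v_{8} = v_{2} + v_{4} + v_{7}  so sig = (3;(1,1,1))
  • {2,4,5,7}:  v_{2} + v_{4} + v_{5} + v_{7} = 0  so sig = (4;())
  • {2,4,6,7}:  v_{2} + v_{4} + v_{6} + v_{7} = v_{1}  so sig = (4;(1))
  • {0,2,4,7,8}:  v_{0} + v_{2} + v_{4} + v_{7} + v_{8} = v_{3}  so sig = (5;(1))

Hence PRS(X_Σ) =
    |P|=2: 4 collections, coeffs (1), (1,1), (1,1,1), (2,2,2)
    |P|=3: 2 collections, coeffs (), (1,1,1)
    |P|=4: 2 collections, coeffs (), (1)
    |P|=5: 1 collection, coeffs (1)


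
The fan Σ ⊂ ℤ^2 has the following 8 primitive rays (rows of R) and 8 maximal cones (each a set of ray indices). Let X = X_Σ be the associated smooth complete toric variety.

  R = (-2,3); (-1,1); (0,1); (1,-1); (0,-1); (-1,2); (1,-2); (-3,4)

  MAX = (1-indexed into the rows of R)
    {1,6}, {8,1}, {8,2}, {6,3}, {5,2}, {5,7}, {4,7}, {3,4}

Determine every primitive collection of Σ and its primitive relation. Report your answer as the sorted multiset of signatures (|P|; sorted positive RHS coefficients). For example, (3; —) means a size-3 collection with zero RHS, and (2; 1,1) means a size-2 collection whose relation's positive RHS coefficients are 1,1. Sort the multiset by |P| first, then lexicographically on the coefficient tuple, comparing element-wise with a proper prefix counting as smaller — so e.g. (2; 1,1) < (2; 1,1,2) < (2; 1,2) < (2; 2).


Δ(Σ) — 8 vertices, 20 min non-faces:

  {2,4}:  v_{2} + v_{4} = 0  →  sig = (2; —)
  {3,5}:  v_{3} + v_{5} = 0  →  sig = (2; —)
  {6,7}:  v_{6} + v_{7} = 0  →  sig = (2; —)
  {1,2}:  v_{1} + v_{2} = v_{8}  →  sig = (2; 1)
  {1,4}:  v_{1} + v_{4} = v_{6}  →  sig = (2; 1)
  {1,7}:  v_{1} + v_{7} = v_{2}  →  sig = (2; 1)
  {2,3}:  v_{2} + v_{3} = v_{6}  →  sig = (2; 1)
  {2,6}:  v_{2} + v_{6} = v_{1}  →  sig = (2; 1)
  {2,7}:  v_{2} + v_{7} = v_{5}  →  sig = (2; 1)
  {3,7}:  v_{3} + v_{7} = v_{4}  →  sig = (2; 1)
  {4,5}:  v_{4} + v_{5} = v_{7}  →  sig = (2; 1)
  {4,6}:  v_{4} + v_{6} = v_{3}  →  sig = (2; 1)
  {4,8}:  v_{4} + v_{8} = v_{1}  →  sig = (2; 1)
  {5,6}:  v_{5} + v_{6} = v_{2}  →  sig = (2; 1)
  {3,8}:  v_{3} + v_{8} = v_{1} + v_{6}  →  sig = (2; 1,1)
  {1,3}:  v_{1} + v_{3} = 2·v_{6}  →  sig = (2; 2)
  {1,5}:  v_{1} + v_{5} = 2·v_{2}  →  sig = (2; 2)
  {6,8}:  v_{6} + v_{8} = 2·v_{1}  →  sig = (2; 2)
  {7,8}:  v_{7} + v_{8} = 2·v_{2}  →  sig = (2; 2)
  {5,8}:  v_{5} + v_{8} = 3·v_{2}  →  sig = (2; 3)

so the primitive-relation signature multiset is
{ (2; —) ×3,  (2; 1) ×11,  (2; 1,1),  (2; 2) ×4,  (2; 3) }


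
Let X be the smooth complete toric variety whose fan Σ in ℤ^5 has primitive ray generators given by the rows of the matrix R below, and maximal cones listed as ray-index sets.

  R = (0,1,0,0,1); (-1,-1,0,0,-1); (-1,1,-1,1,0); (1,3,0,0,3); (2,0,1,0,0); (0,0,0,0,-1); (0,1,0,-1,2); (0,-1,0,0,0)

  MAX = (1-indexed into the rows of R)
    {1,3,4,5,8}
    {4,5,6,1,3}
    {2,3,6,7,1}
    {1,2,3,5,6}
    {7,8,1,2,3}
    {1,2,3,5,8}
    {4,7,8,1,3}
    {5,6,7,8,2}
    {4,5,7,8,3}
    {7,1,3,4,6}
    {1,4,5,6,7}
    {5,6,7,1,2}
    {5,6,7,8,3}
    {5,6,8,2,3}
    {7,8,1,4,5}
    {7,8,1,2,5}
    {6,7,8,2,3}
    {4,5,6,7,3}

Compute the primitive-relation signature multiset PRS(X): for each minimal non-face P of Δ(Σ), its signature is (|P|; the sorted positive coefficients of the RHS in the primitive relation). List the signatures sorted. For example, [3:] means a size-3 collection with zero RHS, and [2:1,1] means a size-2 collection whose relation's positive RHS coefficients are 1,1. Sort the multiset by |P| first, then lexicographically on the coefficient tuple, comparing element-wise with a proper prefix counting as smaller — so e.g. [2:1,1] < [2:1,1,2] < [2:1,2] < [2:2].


The 5 primitive collections of Σ (r=8, n=5):

  • {2,4}:  v_{2} + v_{4} = 2·v_{1} ; sig = [2:2]
  • {1,6,8}:  v_{1} + v_{6} + v_{8} = 0 ; sig = [3:]
  • {4,6,8}:  v_{4} + v_{6} + v_{8} = v_{3} + v_{5} + v_{7} ; sig = [3:1,1,1]
  • {1,3,5,7}:  v_{1} + v_{3} + v_{5} + v_{7} = v_{4} ; sig = [4:1]
  • {2,3,5,7}:  v_{2} + v_{3} + v_{5} + v_{7} = v_{1} ; sig = [4:1]

Sorted signature multiset PRS(X):
    |P|=2: 1 collection, coeffs (2)
    |P|=3: 2 collections, coeffs (), (1,1,1)
    |P|=4: 2 collections, coeffs (1), (1)


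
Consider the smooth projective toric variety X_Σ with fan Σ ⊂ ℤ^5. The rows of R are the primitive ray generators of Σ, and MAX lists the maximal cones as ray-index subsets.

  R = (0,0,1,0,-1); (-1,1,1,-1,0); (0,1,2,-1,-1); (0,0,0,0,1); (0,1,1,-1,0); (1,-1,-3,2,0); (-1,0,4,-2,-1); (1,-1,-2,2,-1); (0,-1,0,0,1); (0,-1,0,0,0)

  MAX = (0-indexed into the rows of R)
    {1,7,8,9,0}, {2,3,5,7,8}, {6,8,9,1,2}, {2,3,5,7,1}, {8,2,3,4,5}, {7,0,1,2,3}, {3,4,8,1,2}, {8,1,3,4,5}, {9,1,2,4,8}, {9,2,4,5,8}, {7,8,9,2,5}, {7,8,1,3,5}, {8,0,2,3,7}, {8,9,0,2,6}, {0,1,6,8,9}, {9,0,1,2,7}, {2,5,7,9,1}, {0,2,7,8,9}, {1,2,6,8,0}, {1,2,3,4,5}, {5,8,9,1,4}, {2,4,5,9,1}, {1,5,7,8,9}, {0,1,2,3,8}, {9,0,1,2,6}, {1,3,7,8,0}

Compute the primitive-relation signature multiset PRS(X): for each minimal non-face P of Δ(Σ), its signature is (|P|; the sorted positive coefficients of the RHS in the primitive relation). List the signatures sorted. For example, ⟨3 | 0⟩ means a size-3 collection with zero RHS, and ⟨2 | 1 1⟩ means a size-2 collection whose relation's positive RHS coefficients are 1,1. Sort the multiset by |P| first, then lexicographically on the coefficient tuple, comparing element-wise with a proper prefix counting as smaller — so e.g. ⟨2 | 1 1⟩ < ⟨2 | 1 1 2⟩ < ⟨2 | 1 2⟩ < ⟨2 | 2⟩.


Primitive collections (11):

  P={0,4}:  v_{0} + v_{4} = v_{2}  ⇒ sig = ⟨2 | 1⟩
  P={0,5}:  v_{0} + v_{5} = v_{7}  ⇒ sig = ⟨2 | 1⟩
  P={3,9}:  v_{3} + v_{9} = v_{8}  ⇒ sig = ⟨2 | 1⟩
  P={4,7}:  v_{4} + v_{7} = v_{2} + v_{5}  ⇒ sig = ⟨2 | 1 1⟩
  P={5,6}:  v_{5} + v_{6} = v_{0} + v_{9}  ⇒ sig = ⟨2 | 1 1⟩
  P={3,6}:  v_{3} + v_{6} = v_{0} + v_{1} + v_{2} + 2·v_{8}  ⇒ sig = ⟨2 | 1 1 1 2⟩
  P={4,6}:  v_{4} + v_{6} = v_{1} + 2·v_{2} + v_{8} + v_{9}  ⇒ sig = ⟨2 | 1 1 1 2⟩
  P={6,7}:  v_{6} + v_{7} = 2·v_{0} + v_{9}  ⇒ sig = ⟨2 | 1 2⟩
  P={1,2,5,8}:  v_{1} + v_{2} + v_{5} + v_{8} = 0  ⇒ sig = ⟨4 | 0⟩
  P={1,2,7,8}:  v_{1} + v_{2} + v_{7} + v_{8} = v_{0}  ⇒ sig = ⟨4 | 1⟩
  P={0,1,2,8,9}:  v_{0} + v_{1} + v_{2} + v_{8} + v_{9} = v_{6}  ⇒ sig = ⟨5 | 1⟩

Hence PRS(X_Σ) =
[⟨2 | 1⟩, ⟨2 | 1⟩, ⟨2 | 1⟩, ⟨2 | 1 1⟩, ⟨2 | 1 1⟩, ⟨2 | 1 1 1 2⟩, ⟨2 | 1 1 1 2⟩, ⟨2 | 1 2⟩, ⟨4 | 0⟩, ⟨4 | 1⟩, ⟨5 | 1⟩]


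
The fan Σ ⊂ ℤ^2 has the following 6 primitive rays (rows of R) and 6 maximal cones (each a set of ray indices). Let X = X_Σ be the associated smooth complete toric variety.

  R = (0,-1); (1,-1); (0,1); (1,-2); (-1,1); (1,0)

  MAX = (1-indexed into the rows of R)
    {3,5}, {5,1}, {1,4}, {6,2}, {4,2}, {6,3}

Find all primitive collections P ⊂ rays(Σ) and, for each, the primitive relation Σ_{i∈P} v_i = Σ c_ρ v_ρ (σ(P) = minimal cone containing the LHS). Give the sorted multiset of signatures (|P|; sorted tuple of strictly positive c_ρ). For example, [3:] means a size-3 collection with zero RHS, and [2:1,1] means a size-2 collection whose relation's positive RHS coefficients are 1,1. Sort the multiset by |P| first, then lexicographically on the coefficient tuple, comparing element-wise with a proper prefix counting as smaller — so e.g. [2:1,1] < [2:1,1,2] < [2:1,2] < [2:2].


9 collections generate NE(X_Σ); each relation:

  {1,3}:  v_{1} + v_{3} = 0  so sig = [2:]
  {2,5}:  v_{2} + v_{5} = 0  so sig = [2:]
  {1,2}:  v_{1} + v_{2} = v_{4}  so sig = [2:1]
  {1,6}:  v_{1} + v_{6} = v_{2}  so sig = [2:1]
  {2,3}:  v_{2} + v_{3} = v_{6}  so sig = [2:1]
  {3,4}:  v_{3} + v_{4} = v_{2}  so sig = [2:1]
  {4,5}:  v_{4} + v_{5} = v_{1}  so sig = [2:1]
  {5,6}:  v_{5} + v_{6} = v_{3}  so sig = [2:1]
  {4,6}:  v_{4} + v_{6} = 2·v_{2}  so sig = [2:2]

Signatures (|P|; sorted positive RHS coefficients), sorted:
[[2:], [2:], [2:1], [2:1], [2:1], [2:1], [2:1], [2:1], [2:2]]


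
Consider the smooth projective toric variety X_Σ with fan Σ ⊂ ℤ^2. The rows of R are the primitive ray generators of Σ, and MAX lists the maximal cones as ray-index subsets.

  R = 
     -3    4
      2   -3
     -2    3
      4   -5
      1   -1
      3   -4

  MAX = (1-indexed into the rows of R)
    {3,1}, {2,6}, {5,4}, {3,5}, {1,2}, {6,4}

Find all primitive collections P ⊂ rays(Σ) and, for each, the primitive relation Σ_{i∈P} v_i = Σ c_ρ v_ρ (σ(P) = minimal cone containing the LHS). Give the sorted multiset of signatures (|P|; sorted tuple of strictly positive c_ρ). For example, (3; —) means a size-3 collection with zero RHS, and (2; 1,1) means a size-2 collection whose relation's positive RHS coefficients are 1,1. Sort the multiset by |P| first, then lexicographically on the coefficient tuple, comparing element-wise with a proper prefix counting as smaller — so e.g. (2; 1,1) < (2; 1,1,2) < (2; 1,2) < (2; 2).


Minimal non-faces — 9 found among 6 rays, 6 max cones:

  • {1,6}:  v_{1} + v_{6} = 0  ⇒ sig = (2; —)
  • {2,3}:  v_{2} + v_{3} = 0  ⇒ sig = (2; —)
  • {1,4}:  v_{1} + v_{4} = v_{5}  ⇒ sig = (2; 1)
  • {1,5}:  v_{1} + v_{5} = v_{3}  ⇒ sig = (2; 1)
  • {2,5}:  v_{2} + v_{5} = v_{6}  ⇒ sig = (2; 1)
  • {3,6}:  v_{3} + v_{6} = v_{5}  ⇒ sig = (2; 1)
  • {5,6}:  v_{5} + v_{6} = v_{4}  ⇒ sig = (2; 1)
  • {2,4}:  v_{2} + v_{4} = 2·v_{6}  ⇒ sig = (2; 2)
  • {3,4}:  v_{3} + v_{4} = 2·v_{5}  ⇒ sig = (2; 2)

so the primitive-relation signature multiset is
    (2; —)
    (2; —)
    (2; 1)
    (2; 1)
    (2; 1)
    (2; 1)
    (2; 1)
    (2; 2)
    (2; 2)


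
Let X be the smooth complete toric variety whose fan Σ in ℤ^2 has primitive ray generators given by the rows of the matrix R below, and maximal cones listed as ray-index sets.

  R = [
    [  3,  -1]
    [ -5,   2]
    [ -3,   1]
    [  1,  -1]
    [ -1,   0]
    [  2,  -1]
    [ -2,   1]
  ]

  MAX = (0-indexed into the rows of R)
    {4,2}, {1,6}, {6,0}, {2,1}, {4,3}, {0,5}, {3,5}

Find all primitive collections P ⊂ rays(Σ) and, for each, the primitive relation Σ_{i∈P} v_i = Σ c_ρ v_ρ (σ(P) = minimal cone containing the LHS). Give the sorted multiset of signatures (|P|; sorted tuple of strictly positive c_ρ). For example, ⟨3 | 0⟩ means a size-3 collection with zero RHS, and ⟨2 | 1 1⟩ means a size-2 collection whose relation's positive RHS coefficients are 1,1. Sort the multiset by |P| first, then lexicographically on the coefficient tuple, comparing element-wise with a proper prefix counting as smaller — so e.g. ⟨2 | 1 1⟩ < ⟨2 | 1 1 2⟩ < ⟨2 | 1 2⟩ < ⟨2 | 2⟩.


Primitive collections (14):

  P = {0,2}:  v_{0} + v_{2} = 0  →  sig = ⟨2 | 0⟩
  P = {5,6}:  v_{5} + v_{6} = 0  →  sig = ⟨2 | 0⟩
  P = {0,1}:  v_{0} + v_{1} = v_{6}  →  sig = ⟨2 | 1⟩
  P = {0,4}:  v_{0} + v_{4} = v_{5}  →  sig = ⟨2 | 1⟩
  P = {1,5}:  v_{1} + v_{5} = v_{2}  →  sig = ⟨2 | 1⟩
  P = {2,5}:  v_{2} + v_{5} = v_{4}  →  sig = ⟨2 | 1⟩
  P = {2,6}:  v_{2} + v_{6} = v_{1}  →  sig = ⟨2 | 1⟩
  P = {3,6}:  v_{3} + v_{6} = v_{4}  →  sig = ⟨2 | 1⟩
  P = {4,5}:  v_{4} + v_{5} = v_{3}  →  sig = ⟨2 | 1⟩
  P = {4,6}:  v_{4} + v_{6} = v_{2}  →  sig = ⟨2 | 1⟩
  P = {1,3}:  v_{1} + v_{3} = v_{2} + v_{4}  →  sig = ⟨2 | 1 1⟩
  P = {0,3}:  v_{0} + v_{3} = 2·v_{5}  →  sig = ⟨2 | 2⟩
  P = {1,4}:  v_{1} + v_{4} = 2·v_{2}  →  sig = ⟨2 | 2⟩
  P = {2,3}:  v_{2} + v_{3} = 2·v_{4}  →  sig = ⟨2 | 2⟩

so the primitive-relation signature multiset is
{ ⟨2 | 0⟩ ×2,  ⟨2 | 1⟩ ×8,  ⟨2 | 1 1⟩,  ⟨2 | 2⟩ ×3 }


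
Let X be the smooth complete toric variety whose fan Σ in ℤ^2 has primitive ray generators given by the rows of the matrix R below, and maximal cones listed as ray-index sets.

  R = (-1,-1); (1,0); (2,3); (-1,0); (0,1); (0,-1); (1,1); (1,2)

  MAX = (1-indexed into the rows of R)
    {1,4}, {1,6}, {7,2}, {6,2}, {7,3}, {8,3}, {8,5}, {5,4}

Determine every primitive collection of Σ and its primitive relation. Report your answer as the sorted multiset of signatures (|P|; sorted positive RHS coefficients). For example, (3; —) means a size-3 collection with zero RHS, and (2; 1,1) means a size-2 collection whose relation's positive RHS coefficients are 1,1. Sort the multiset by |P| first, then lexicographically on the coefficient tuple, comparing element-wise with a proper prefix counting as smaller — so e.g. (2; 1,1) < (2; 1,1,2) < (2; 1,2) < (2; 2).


The 20 primitive collections of Σ (r=8, n=2):

  P = {1,7}:  v_{1} + v_{7} = 0  ⟹  sig = (2; —)
  P = {2,4}:  v_{2} + v_{4} = 0  ⟹  sig = (2; —)
  P = {5,6}:  v_{5} + v_{6} = 0  ⟹  sig = (2; —)
  P = {1,2}:  v_{1} + v_{2} = v_{6}  ⟹  sig = (2; 1)
  P = {1,3}:  v_{1} + v_{3} = v_{8}  ⟹  sig = (2; 1)
  P = {1,5}:  v_{1} + v_{5} = v_{4}  ⟹  sig = (2; 1)
  P = {1,8}:  v_{1} + v_{8} = v_{5}  ⟹  sig = (2; 1)
  P = {2,5}:  v_{2} + v_{5} = v_{7}  ⟹  sig = (2; 1)
  P = {4,6}:  v_{4} + v_{6} = v_{1}  ⟹  sig = (2; 1)
  P = {4,7}:  v_{4} + v_{7} = v_{5}  ⟹  sig = (2; 1)
  P = {5,7}:  v_{5} + v_{7} = v_{8}  ⟹  sig = (2; 1)
  P = {6,7}:  v_{6} + v_{7} = v_{2}  ⟹  sig = (2; 1)
  P = {6,8}:  v_{6} + v_{8} = v_{7}  ⟹  sig = (2; 1)
  P = {7,8}:  v_{7} + v_{8} = v_{3}  ⟹  sig = (2; 1)
  P = {3,4}:  v_{3} + v_{4} = v_{5} + v_{8}  ⟹  sig = (2; 1,1)
  P = {2,8}:  v_{2} + v_{8} = 2·v_{7}  ⟹  sig = (2; 2)
  P = {3,5}:  v_{3} + v_{5} = 2·v_{8}  ⟹  sig = (2; 2)
  P = {3,6}:  v_{3} + v_{6} = 2·v_{7}  ⟹  sig = (2; 2)
  P = {4,8}:  v_{4} + v_{8} = 2·v_{5}  ⟹  sig = (2; 2)
  P = {2,3}:  v_{2} + v_{3} = 3·v_{7}  ⟹  sig = (2; 3)

Sorted signature multiset PRS(X):
[(2; —), (2; —), (2; —), (2; 1), (2; 1), (2; 1), (2; 1), (2; 1), (2; 1), (2; 1), (2; 1), (2; 1), (2; 1), (2; 1), (2; 1,1), (2; 2), (2; 2), (2; 2), (2; 2), (2; 3)]


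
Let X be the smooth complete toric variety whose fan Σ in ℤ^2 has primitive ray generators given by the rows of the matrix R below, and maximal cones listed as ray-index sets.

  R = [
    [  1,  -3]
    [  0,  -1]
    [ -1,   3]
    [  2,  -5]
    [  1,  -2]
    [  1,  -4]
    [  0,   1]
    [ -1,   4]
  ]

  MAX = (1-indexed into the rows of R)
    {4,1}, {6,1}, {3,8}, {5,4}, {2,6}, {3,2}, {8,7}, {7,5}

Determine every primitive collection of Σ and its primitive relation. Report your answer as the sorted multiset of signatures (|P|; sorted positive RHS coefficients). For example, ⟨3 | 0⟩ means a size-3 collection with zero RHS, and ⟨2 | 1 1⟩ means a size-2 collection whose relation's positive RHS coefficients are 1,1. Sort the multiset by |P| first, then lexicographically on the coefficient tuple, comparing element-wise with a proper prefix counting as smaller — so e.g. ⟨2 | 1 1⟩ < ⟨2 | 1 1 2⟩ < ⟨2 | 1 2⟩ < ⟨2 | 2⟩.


|primitive collections| = 20. Relations:

  P = {1,3}:  v_{1} + v_{3} = 0  →  sig = ⟨2 | 0⟩
  P = {2,7}:  v_{2} + v_{7} = 0  →  sig = ⟨2 | 0⟩
  P = {6,8}:  v_{6} + v_{8} = 0  →  sig = ⟨2 | 0⟩
  P = {1,2}:  v_{1} + v_{2} = v_{6}  →  sig = ⟨2 | 1⟩
  P = {1,5}:  v_{1} + v_{5} = v_{4}  →  sig = ⟨2 | 1⟩
  P = {1,7}:  v_{1} + v_{7} = v_{5}  →  sig = ⟨2 | 1⟩
  P = {1,8}:  v_{1} + v_{8} = v_{7}  →  sig = ⟨2 | 1⟩
  P = {2,5}:  v_{2} + v_{5} = v_{1}  →  sig = ⟨2 | 1⟩
  P = {2,8}:  v_{2} + v_{8} = v_{3}  →  sig = ⟨2 | 1⟩
  P = {3,4}:  v_{3} + v_{4} = v_{5}  →  sig = ⟨2 | 1⟩
  P = {3,5}:  v_{3} + v_{5} = v_{7}  →  sig = ⟨2 | 1⟩
  P = {3,6}:  v_{3} + v_{6} = v_{2}  →  sig = ⟨2 | 1⟩
  P = {3,7}:  v_{3} + v_{7} = v_{8}  →  sig = ⟨2 | 1⟩
  P = {6,7}:  v_{6} + v_{7} = v_{1}  →  sig = ⟨2 | 1⟩
  P = {4,8}:  v_{4} + v_{8} = v_{5} + v_{7}  →  sig = ⟨2 | 1 1⟩
  P = {2,4}:  v_{2} + v_{4} = 2·v_{1}  →  sig = ⟨2 | 2⟩
  P = {4,7}:  v_{4} + v_{7} = 2·v_{5}  →  sig = ⟨2 | 2⟩
  P = {5,6}:  v_{5} + v_{6} = 2·v_{1}  →  sig = ⟨2 | 2⟩
  P = {5,8}:  v_{5} + v_{8} = 2·v_{7}  →  sig = ⟨2 | 2⟩
  P = {4,6}:  v_{4} + v_{6} = 3·v_{1}  →  sig = ⟨2 | 3⟩

Signatures (|P|; sorted positive RHS coefficients), sorted:
    |P|=2: 20 collections, coeffs (), (), (), (1), (1), (1), (1), (1), (1), (1), (1), (1), (1), (1), (1,1), (2), (2), (2), (2), (3)


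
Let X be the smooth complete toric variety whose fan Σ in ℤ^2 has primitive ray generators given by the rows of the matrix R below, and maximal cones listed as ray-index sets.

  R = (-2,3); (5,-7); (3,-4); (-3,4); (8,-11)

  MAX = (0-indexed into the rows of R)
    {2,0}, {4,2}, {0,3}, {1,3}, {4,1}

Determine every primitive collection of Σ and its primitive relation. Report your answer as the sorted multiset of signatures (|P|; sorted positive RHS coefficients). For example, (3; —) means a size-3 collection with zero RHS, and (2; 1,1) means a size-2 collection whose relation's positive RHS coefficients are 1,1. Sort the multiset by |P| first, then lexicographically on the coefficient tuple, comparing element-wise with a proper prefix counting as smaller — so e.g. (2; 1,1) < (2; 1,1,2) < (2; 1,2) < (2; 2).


|primitive collections| = 5. Relations:

  • {2,3}:  v_{2} + v_{3} = 0 ; sig = (2; —)
  • {0,1}:  v_{0} + v_{1} = v_{2} ; sig = (2; 1)
  • {1,2}:  v_{1} + v_{2} = v_{4} ; sig = (2; 1)
  • {3,4}:  v_{3} + v_{4} = v_{1} ; sig = (2; 1)
  • {0,4}:  v_{0} + v_{4} = 2·v_{2} ; sig = (2; 2)

so the primitive-relation signature multiset is
    (2; —)
    (2; 1)
    (2; 1)
    (2; 1)
    (2; 2)


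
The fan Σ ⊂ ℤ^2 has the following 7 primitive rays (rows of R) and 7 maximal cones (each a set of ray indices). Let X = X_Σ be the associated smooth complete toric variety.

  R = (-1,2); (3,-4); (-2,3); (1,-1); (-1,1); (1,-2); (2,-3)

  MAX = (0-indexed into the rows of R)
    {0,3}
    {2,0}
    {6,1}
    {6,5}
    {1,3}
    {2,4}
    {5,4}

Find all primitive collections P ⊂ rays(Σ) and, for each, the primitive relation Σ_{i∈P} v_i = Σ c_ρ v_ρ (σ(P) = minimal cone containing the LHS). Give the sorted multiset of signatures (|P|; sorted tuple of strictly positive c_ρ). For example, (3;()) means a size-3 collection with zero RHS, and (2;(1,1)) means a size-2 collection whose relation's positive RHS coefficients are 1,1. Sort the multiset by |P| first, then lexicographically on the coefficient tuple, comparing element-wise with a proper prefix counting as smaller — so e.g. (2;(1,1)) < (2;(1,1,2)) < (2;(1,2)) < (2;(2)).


Primitive collections (14):

  {0,5}:  v_{0} + v_{5} = 0  so sig = (2;())
  {2,6}:  v_{2} + v_{6} = 0  so sig = (2;())
  {3,4}:  v_{3} + v_{4} = 0  so sig = (2;())
  {0,4}:  v_{0} + v_{4} = v_{2}  so sig = (2;(1))
  {0,6}:  v_{0} + v_{6} = v_{3}  so sig = (2;(1))
  {1,2}:  v_{1} + v_{2} = v_{3}  so sig = (2;(1))
  {1,4}:  v_{1} + v_{4} = v_{6}  so sig = (2;(1))
  {2,3}:  v_{2} + v_{3} = v_{0}  so sig = (2;(1))
  {2,5}:  v_{2} + v_{5} = v_{4}  so sig = (2;(1))
  {3,5}:  v_{3} + v_{5} = v_{6}  so sig = (2;(1))
  {3,6}:  v_{3} + v_{6} = v_{1}  so sig = (2;(1))
  {4,6}:  v_{4} + v_{6} = v_{5}  so sig = (2;(1))
  {0,1}:  v_{0} + v_{1} = 2·v_{3}  so sig = (2;(2))
  {1,5}:  v_{1} + v_{5} = 2·v_{6}  so sig = (2;(2))

so the primitive-relation signature multiset is
{ (2;()) ×3,  (2;(1)) ×9,  (2;(2)) ×2 }


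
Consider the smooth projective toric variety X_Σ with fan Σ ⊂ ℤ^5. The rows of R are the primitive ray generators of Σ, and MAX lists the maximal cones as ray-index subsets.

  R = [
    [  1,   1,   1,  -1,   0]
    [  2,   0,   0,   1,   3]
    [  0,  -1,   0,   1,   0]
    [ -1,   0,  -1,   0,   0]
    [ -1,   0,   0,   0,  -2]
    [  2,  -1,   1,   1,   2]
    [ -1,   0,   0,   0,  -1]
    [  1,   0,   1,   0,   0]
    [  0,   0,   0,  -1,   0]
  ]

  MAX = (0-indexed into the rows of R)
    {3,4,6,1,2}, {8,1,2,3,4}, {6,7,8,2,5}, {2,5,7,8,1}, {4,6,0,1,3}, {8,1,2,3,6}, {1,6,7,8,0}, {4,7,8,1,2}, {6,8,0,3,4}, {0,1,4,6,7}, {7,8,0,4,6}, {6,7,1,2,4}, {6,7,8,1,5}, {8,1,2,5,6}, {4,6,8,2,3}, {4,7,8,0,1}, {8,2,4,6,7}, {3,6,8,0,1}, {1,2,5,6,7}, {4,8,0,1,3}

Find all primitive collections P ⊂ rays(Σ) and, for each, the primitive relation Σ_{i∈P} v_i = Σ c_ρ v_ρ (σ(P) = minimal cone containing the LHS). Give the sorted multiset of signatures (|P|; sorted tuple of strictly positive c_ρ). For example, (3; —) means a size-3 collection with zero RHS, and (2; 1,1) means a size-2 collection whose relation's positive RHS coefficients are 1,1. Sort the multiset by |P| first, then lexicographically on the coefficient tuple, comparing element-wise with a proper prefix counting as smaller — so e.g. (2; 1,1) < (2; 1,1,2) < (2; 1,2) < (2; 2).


Primitive collections (7):

  • {3,7}:  v_{3} + v_{7} = 0 ; sig = (2; —)
  • {0,2}:  v_{0} + v_{2} = v_{7} ; sig = (2; 1)
  • {4,5}:  v_{4} + v_{5} = v_{2} + v_{7} ; sig = (2; 1,1)
  • {3,5}:  v_{3} + v_{5} = v_{1} + v_{2} + v_{6} + v_{8} ; sig = (2; 1,1,1,1)
  • {0,5}:  v_{0} + v_{5} = v_{1} + v_{6} + 2·v_{7} + v_{8} ; sig = (2; 1,1,1,2)
  • {1,4,6,8}:  v_{1} + v_{4} + v_{6} + v_{8} = 0 ; sig = (4; —)
  • {1,2,6,7,8}:  v_{1} + v_{2} + v_{6} + v_{7} + v_{8} = v_{5} ; sig = (5; 1)

Hence PRS(X_Σ) =
    (2; —)
    (2; 1)
    (2; 1,1)
    (2; 1,1,1,1)
    (2; 1,1,1,2)
    (4; —)
    (5; 1)
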